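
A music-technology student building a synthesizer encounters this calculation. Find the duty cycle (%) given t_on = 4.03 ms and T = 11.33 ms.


Duty cycle as a percentage:
DC = (t_on / T) * 100
   = (4.03 / 11.33) * 100
   = 0.355693 * 100
   = 35.57 %

35.57 %


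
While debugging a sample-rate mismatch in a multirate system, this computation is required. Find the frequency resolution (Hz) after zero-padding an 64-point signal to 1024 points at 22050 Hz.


Frequency resolution after zero-padding:
N_padded = 64 * 16 = 1024
df = fs / N_padded
   = 22050 / 1024
   = 21.5332 Hz

21.5332 Hz


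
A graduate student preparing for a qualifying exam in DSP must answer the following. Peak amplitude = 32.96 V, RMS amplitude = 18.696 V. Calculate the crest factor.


Crest factor is the ratio of peak to RMS:
CF = V_peak / V_rms
   = 32.96 / 18.696
   = 1.7629

1.7629


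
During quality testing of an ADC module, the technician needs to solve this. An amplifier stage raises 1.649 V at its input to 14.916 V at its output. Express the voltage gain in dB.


Voltage gain in dB:
G = 20 * log10(Vout / Vin)
  = 20 * log10(14.916 / 1.649)
  = 20 * log10(9.045482)
  = 20 * 0.956432
  = 19.13 dB

19.13 dB


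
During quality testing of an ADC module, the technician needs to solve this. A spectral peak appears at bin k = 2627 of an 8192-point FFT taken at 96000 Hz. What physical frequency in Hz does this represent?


Frequency of DFT bin k:
f_k = k * fs / N
    = 2627 * 96000 / 8192
    = 252192000 / 8192
    = 30785.156 Hz

30785.156 Hz


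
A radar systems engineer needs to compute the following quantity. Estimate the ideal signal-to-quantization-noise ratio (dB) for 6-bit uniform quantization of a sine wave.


Theoretical SNR for a full-scale sinusoid:
SNR = 6.02 * N + 1.76
    = 6.02 * 6 + 1.76
    = 36.12 + 1.76
    = 37.88 dB

37.88 dB


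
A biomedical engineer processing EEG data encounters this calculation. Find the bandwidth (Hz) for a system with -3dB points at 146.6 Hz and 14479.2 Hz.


Bandwidth is the difference of -3dB frequencies:
BW = f_high - f_low
   = 14479.2 - 146.6
   = 14332.6 Hz

14332.6 Hz


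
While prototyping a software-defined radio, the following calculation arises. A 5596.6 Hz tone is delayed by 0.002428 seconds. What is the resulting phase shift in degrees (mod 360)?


Phase shift from frequency and time delay:
phi = 360 * f * t_delay
    = 360 * 5596.6 * 0.002428
    = 4891.88 degrees
    mod 360 = 211.88 degrees

211.88 degrees


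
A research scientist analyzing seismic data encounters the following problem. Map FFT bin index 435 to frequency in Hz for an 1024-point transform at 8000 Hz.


Frequency of DFT bin k:
f_k = k * fs / N
    = 435 * 8000 / 1024
    = 3480000 / 1024
    = 3398.438 Hz

3398.438 Hz


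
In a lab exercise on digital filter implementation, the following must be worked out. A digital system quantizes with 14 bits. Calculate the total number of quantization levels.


Number of quantization levels = 2^N
= 2^14
= 16384

16384


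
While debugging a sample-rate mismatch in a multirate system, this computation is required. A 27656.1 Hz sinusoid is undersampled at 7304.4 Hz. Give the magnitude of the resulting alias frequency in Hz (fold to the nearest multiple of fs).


Compute the nearest integer multiple of fs to the signal:
n = round(27656.1 / 7304.4) = 4
f_alias = |27656.1 - 4 * 7304.4|
        = |27656.1 - 29217.6|
        = 1561.5 Hz

1561.5


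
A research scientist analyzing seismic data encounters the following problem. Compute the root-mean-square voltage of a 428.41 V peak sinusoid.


RMS voltage for a sinusoidal waveform:
V_rms = V_peak / sqrt(2)
      = 428.41 / 1.414214
      = 302.932 V

302.932 V


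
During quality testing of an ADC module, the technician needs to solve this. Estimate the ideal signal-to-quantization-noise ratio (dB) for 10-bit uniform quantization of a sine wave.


Theoretical SNR for a full-scale sinusoid:
SNR = 6.02 * N + 1.76
    = 6.02 * 10 + 1.76
    = 60.2 + 1.76
    = 61.96 dB

61.96 dB


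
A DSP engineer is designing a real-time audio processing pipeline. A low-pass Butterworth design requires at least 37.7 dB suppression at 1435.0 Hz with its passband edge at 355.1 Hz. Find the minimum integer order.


Butterworth filter order formula:
n = log10(10^(A/10) - 1) / (2 * log10(f_stop/f_pass))
10^(37.7/10) - 1 = 5887.4366
f_stop/f_pass = 1435.0 / 355.1 = 4.0411
n = 3.1079 -> ceil = 4

4


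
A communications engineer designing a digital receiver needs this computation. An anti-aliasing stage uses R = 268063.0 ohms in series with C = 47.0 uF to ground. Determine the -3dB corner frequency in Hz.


Cutoff frequency of a first-order RC filter:
fc = 1 / (2 * pi * R * C)
C = 47.0 uF = 4.7e-05 F
fc = 1 / (2 * pi * 268063.0 * 4.7e-05)
   = 1 / 79.161606640929
   = 0.012632 Hz

0.012632 Hz


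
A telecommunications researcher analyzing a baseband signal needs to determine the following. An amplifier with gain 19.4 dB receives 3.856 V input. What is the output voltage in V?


Output voltage from dB gain:
V_out = V_in * 10^(gain_dB / 20)
      = 3.856 * 10^(19.4 / 20)
      = 3.856 * 9.332543
      = 35.9863 V

35.9863 V


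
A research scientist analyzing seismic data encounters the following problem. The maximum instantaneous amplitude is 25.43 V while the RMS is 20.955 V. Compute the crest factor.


Crest factor is the ratio of peak to RMS:
CF = V_peak / V_rms
   = 25.43 / 20.955
   = 1.2136

1.2136


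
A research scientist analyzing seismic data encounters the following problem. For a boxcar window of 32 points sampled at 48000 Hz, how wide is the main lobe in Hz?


Main lobe width for a rectangular window:
Width = 2 * fs / N
      = 2 * 48000 / 32
      = 96000 / 32
      = 3000.0 Hz

3000.0 Hz


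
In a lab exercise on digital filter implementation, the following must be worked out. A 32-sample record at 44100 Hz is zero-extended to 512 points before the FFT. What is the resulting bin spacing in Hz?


Frequency resolution after zero-padding:
N_padded = 32 * 16 = 512
df = fs / N_padded
   = 44100 / 512
   = 86.1328 Hz

86.1328 Hz


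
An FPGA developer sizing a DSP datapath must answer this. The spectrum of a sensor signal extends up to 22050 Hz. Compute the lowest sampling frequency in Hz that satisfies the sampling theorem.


The Nyquist rate is twice the maximum frequency component.
fs_min = 2 * fmax
      = 2 * 22050
      = 44100 Hz

44100


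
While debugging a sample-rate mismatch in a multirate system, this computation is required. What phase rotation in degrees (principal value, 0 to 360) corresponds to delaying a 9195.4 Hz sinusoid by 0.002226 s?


Phase shift from frequency and time delay:
phi = 360 * f * t_delay
    = 360 * 9195.4 * 0.002226
    = 7368.83 degrees
    mod 360 = 168.83 degrees

168.83 degrees


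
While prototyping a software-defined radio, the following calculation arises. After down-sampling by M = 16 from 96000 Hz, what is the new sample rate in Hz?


Decimation reduces the sample rate:
fs_out = fs_in / M
       = 96000 / 16
       = 6000.0 Hz

6000.0 Hz


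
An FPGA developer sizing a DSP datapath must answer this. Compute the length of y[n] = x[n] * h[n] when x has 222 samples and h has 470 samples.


Linear convolution output length:
L = N + M - 1
  = 222 + 470 - 1
  = 691 samples

691


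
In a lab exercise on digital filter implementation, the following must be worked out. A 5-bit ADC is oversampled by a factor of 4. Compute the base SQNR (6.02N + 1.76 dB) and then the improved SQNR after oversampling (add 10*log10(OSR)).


Step 1 — baseline SQNR at Nyquist:
SQNR_base = 6.02*N + 1.76
          = 6.02*5 + 1.76
          = 31.86 dB

Step 2 — oversampling processing gain:
G = 10*log10(OSR) = 10*log10(4) = 6.02 dB

Step 3 — total:
SQNR_total = 31.86 + 6.02 = 37.88 dB

Base SQNR = 31.86 dB; oversampled SQNR = 37.88 dB


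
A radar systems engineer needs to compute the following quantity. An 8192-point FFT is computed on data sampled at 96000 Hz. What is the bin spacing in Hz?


DFT frequency resolution:
df = fs / N
   = 96000 / 8192
   = 11.7188 Hz

11.7188 Hz


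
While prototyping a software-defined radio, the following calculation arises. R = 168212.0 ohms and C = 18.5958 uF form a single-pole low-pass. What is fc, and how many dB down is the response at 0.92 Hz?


Step 1 — cutoff frequency:
fc = 1 / (2*pi*R*C)
C = 18.5958 uF = 1.85958e-05 F
fc = 1 / (2*pi*168212.0*1.85958e-05)
   = 0.0508801 Hz

Step 2 — magnitude at f = 0.92 Hz:
|H(f)| = 1 / sqrt(1 + (f/fc)^2)
f/fc = 0.92 / 0.0508801 = 18.081725
|H| = 1 / sqrt(1 + 326.948779) = 0.0552201
|H|_dB = 20*log10(0.0552201) = -25.16 dB

fc = 0.0508801 Hz; |H(0.92 Hz)| = -25.16 dB


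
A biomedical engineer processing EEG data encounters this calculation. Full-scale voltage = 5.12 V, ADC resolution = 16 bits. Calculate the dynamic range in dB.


Dynamic range from full-scale to LSB:
V_min = V_max / 2^bits = 5.12 / 2^16
DR = 20 * log10(V_max / V_min)
   = 20 * log10(2^16)
   = 20 * 16 * log10(2)
   = 96.33 dB

96.33 dB


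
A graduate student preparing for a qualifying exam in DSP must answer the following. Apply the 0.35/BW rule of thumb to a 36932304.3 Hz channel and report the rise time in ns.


Rise time from bandwidth relationship:
tr = 0.35 / BW
   = 0.35 / 36932304.3
   = 9.476798338e-09 s
   = 9.4768 ns

9.4768 ns


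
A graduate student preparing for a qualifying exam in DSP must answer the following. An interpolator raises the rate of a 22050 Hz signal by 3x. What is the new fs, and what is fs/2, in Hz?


Step 1 — output sample rate after interpolation by L:
fs_out = L * fs_in = 3 * 22050 = 66150 Hz

Step 2 — Nyquist frequency of the output stream:
f_Nyq = fs_out / 2 = 66150 / 2 = 33075.0 Hz

fs_out = 66150 Hz; f_Nyquist = 33075.0 Hz


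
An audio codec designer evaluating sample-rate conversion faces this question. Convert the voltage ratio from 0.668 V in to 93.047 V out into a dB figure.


Voltage gain in dB:
G = 20 * log10(Vout / Vin)
  = 20 * log10(93.047 / 0.668)
  = 20 * log10(139.291916)
  = 20 * 2.143926
  = 42.88 dB

42.88 dB


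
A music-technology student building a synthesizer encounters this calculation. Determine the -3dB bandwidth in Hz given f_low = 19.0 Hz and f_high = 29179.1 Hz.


Bandwidth is the difference of -3dB frequencies:
BW = f_high - f_low
   = 29179.1 - 19.0
   = 29160.1 Hz

29160.1 Hz


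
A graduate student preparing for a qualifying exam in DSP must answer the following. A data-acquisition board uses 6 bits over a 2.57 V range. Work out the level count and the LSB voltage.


Step 1 — number of quantization levels:
L = 2^N = 2^6 = 64

Step 2 — LSB step size:
delta = Vfs / L
      = 2.57 / 64
      = 0.04015625 V

Levels = 64; step size = 0.04015625 V


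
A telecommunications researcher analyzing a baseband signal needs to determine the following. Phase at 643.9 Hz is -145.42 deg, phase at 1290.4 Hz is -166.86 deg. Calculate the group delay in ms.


Group delay from phase difference:
tau = -d(phi)/d(omega)
d(phi) = -21.44 deg = -0.374199 rad
d(omega) = 2*pi*(1290.4 - 643.9) = 4062.0793 rad/s
tau = -(-0.374199) / 4062.0793
    = 0.0921 ms

0.0921 ms


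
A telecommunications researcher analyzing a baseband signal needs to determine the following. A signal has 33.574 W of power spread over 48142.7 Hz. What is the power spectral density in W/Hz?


Power spectral density:
PSD = P / BW
    = 33.574 / 48142.7
    = 0.00069739 W/Hz

0.00069739 W/Hz


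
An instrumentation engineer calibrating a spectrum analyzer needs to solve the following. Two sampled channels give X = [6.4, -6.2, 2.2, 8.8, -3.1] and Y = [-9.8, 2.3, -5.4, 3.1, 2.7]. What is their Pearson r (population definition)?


Pearson correlation coefficient (population):
r = cov(X,Y) / (std(X) * std(Y))
Mean X = 1.62, Mean Y = -1.42
Cov(X,Y) = -11.6896
Std(X) = 5.624376, Std(Y) = 5.240382
r = -0.3966

-0.3966


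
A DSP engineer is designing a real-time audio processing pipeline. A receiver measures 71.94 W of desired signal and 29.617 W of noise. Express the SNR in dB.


SNR in decibels:
SNR = 10 * log10(Ps / Pn)
    = 10 * log10(71.94 / 29.617)
    = 10 * log10(2.429)
    = 10 * 0.3854
    = 3.85 dB

3.85 dB


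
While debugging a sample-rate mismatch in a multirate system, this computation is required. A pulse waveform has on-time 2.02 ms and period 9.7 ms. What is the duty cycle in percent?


Duty cycle as a percentage:
DC = (t_on / T) * 100
   = (2.02 / 9.7) * 100
   = 0.208247 * 100
   = 20.82 %

20.82 %


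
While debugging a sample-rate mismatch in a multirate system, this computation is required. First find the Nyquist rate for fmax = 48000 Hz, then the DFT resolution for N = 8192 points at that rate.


Step 1 — Nyquist sampling rate:
fs = 2 * fmax = 2 * 48000 = 96000 Hz

Step 2 — DFT bin spacing:
df = fs / N = 96000 / 8192 = 11.7188 Hz

11.7188 Hz


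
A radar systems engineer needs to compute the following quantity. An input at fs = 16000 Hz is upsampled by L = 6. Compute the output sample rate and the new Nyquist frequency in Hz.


Step 1 — output sample rate after interpolation by L:
fs_out = L * fs_in = 6 * 16000 = 96000 Hz

Step 2 — Nyquist frequency of the output stream:
f_Nyq = fs_out / 2 = 96000 / 2 = 48000.0 Hz

fs_out = 96000 Hz; f_Nyquist = 48000.0 Hz


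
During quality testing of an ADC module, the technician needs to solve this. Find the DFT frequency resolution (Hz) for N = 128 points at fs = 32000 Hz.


DFT frequency resolution:
df = fs / N
   = 32000 / 128
   = 250.0 Hz

250.0 Hz


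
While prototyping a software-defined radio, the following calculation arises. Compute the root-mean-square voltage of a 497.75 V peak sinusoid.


RMS voltage for a sinusoidal waveform:
V_rms = V_peak / sqrt(2)
      = 497.75 / 1.414214
      = 351.962 V

351.962 V


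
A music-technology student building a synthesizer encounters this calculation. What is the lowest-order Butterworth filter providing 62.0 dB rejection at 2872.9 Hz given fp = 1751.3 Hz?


Butterworth filter order formula:
n = log10(10^(A/10) - 1) / (2 * log10(f_stop/f_pass))
10^(62.0/10) - 1 = 1584892.1925
f_stop/f_pass = 2872.9 / 1751.3 = 1.6404
n = 14.4213 -> ceil = 15

15


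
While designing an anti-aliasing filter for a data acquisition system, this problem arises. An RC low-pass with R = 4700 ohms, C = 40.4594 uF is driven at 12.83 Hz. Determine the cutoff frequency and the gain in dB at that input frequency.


Step 1 — cutoff frequency:
fc = 1 / (2*pi*R*C)
C = 40.4594 uF = 4.04594e-05 F
fc = 1 / (2*pi*4700*4.04594e-05)
   = 0.836956 Hz

Step 2 — magnitude at f = 12.83 Hz:
|H(f)| = 1 / sqrt(1 + (f/fc)^2)
f/fc = 12.83 / 0.836956 = 15.32936
|H| = 1 / sqrt(1 + 234.989278) = 0.0650959
|H|_dB = 20*log10(0.0650959) = -23.73 dB

fc = 0.836956 Hz; |H(12.83 Hz)| = -23.73 dB


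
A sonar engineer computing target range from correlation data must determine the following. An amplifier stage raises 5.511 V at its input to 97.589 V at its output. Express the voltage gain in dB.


Voltage gain in dB:
G = 20 * log10(Vout / Vin)
  = 20 * log10(97.589 / 5.511)
  = 20 * log10(17.708038)
  = 20 * 1.24817
  = 24.96 dB

24.96 dB


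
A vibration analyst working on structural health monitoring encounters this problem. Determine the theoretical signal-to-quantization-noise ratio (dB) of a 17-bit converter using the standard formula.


Theoretical SNR for a full-scale sinusoid:
SNR = 6.02 * N + 1.76
    = 6.02 * 17 + 1.76
    = 102.34 + 1.76
    = 104.1 dB

104.1 dB


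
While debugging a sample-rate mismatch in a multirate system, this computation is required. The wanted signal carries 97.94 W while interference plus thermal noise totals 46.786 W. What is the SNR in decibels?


SNR in decibels:
SNR = 10 * log10(Ps / Pn)
    = 10 * log10(97.94 / 46.786)
    = 10 * log10(2.0934)
    = 10 * 0.3208
    = 3.21 dB

3.21 dB


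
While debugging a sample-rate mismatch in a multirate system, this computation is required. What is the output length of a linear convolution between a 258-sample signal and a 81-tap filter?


Linear convolution output length:
L = N + M - 1
  = 258 + 81 - 1
  = 338 samples

338


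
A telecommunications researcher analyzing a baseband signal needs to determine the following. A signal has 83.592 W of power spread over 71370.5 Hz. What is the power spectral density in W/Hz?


Power spectral density:
PSD = P / BW
    = 83.592 / 71370.5
    = 0.00117124 W/Hz

0.00117124 W/Hz


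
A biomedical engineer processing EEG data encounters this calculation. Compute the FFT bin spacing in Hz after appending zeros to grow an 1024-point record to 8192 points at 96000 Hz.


Frequency resolution after zero-padding:
N_padded = 1024 * 8 = 8192
df = fs / N_padded
   = 96000 / 8192
   = 11.7188 Hz

11.7188 Hz


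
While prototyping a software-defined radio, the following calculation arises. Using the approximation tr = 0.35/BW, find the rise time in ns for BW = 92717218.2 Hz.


Rise time from bandwidth relationship:
tr = 0.35 / BW
   = 0.35 / 92717218.2
   = 3.774919123e-09 s
   = 3.7749 ns

3.7749 ns


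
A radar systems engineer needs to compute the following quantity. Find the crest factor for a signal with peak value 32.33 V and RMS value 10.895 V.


Crest factor is the ratio of peak to RMS:
CF = V_peak / V_rms
   = 32.33 / 10.895
   = 2.9674

2.9674


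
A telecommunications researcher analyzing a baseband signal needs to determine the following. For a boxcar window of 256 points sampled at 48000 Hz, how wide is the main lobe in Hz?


Main lobe width for a rectangular window:
Width = 2 * fs / N
      = 2 * 48000 / 256
      = 96000 / 256
      = 375.0 Hz

375.0 Hz


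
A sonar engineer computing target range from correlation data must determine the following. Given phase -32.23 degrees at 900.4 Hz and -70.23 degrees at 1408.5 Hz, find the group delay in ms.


Group delay from phase difference:
tau = -d(phi)/d(omega)
d(phi) = -38.0 deg = -0.663225 rad
d(omega) = 2*pi*(1408.5 - 900.4) = 3192.4865 rad/s
tau = -(-0.663225) / 3192.4865
    = 0.2077 ms

0.2077 ms


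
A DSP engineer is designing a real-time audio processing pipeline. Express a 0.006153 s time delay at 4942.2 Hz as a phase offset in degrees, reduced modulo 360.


Phase shift from frequency and time delay:
phi = 360 * f * t_delay
    = 360 * 4942.2 * 0.006153
    = 10947.37 degrees
    mod 360 = 147.37 degrees

147.37 degrees


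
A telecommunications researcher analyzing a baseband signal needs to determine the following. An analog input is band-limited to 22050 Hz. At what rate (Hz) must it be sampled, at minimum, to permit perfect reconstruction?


The Nyquist rate is twice the maximum frequency component.
fs_min = 2 * fmax
      = 2 * 22050
      = 44100 Hz

44100


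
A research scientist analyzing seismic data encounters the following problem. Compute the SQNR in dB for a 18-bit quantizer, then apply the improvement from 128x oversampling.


Step 1 — baseline SQNR at Nyquist:
SQNR_base = 6.02*N + 1.76
          = 6.02*18 + 1.76
          = 110.12 dB

Step 2 — oversampling processing gain:
G = 10*log10(OSR) = 10*log10(128) = 21.07 dB

Step 3 — total:
SQNR_total = 110.12 + 21.07 = 131.19 dB

Base SQNR = 110.12 dB; oversampled SQNR = 131.19 dB


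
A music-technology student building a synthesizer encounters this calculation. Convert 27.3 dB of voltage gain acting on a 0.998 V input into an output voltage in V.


Output voltage from dB gain:
V_out = V_in * 10^(gain_dB / 20)
      = 0.998 * 10^(27.3 / 20)
      = 0.998 * 23.173946
      = 23.1276 V

23.1276 V


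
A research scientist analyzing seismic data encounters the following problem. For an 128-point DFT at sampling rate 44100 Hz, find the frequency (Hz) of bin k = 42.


Frequency of DFT bin k:
f_k = k * fs / N
    = 42 * 44100 / 128
    = 1852200 / 128
    = 14470.312 Hz

14470.312 Hz


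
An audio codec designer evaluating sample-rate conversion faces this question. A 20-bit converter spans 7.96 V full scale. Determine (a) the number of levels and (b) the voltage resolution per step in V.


Step 1 — number of quantization levels:
L = 2^N = 2^20 = 1048576

Step 2 — LSB step size:
delta = Vfs / L
      = 7.96 / 1048576
      = 7.59e-06 V

Levels = 1048576; step size = 7.59e-06 V


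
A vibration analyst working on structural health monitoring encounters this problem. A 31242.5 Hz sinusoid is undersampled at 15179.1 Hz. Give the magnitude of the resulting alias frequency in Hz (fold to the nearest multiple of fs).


Compute the nearest integer multiple of fs to the signal:
n = round(31242.5 / 15179.1) = 2
f_alias = |31242.5 - 2 * 15179.1|
        = |31242.5 - 30358.2|
        = 884.3 Hz

884.3


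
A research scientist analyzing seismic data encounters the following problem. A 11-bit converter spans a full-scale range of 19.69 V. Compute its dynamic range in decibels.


Dynamic range from full-scale to LSB:
V_min = V_max / 2^bits = 19.69 / 2^11
DR = 20 * log10(V_max / V_min)
   = 20 * log10(2^11)
   = 20 * 11 * log10(2)
   = 66.23 dB

66.23 dB


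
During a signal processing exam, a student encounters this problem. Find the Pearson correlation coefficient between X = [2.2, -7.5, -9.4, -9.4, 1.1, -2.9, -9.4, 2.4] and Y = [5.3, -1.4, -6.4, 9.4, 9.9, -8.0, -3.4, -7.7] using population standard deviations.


Pearson correlation coefficient (population):
r = cov(X,Y) / (std(X) * std(Y))
Mean X = -4.1125, Mean Y = -0.2875
Cov(X,Y) = 4.008906
Std(X) = 5.077509, Std(Y) = 6.996148
r = 0.1129

0.1129


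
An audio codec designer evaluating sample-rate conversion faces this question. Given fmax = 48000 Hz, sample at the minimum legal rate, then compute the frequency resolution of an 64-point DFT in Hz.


Step 1 — Nyquist sampling rate:
fs = 2 * fmax = 2 * 48000 = 96000 Hz

Step 2 — DFT bin spacing:
df = fs / N = 96000 / 64 = 1500.0 Hz

1500.0 Hz


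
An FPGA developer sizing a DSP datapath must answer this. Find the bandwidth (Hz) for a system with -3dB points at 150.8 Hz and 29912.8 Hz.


Bandwidth is the difference of -3dB frequencies:
BW = f_high - f_low
   = 29912.8 - 150.8
   = 29762.0 Hz

29762.0 Hz


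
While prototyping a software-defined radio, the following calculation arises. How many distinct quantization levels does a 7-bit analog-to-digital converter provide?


Number of quantization levels = 2^N
= 2^7
= 128

128


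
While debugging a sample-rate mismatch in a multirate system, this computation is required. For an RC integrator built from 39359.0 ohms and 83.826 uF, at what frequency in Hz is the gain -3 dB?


Cutoff frequency of a first-order RC filter:
fc = 1 / (2 * pi * R * C)
C = 83.826 uF = 8.3826e-05 F
fc = 1 / (2 * pi * 39359.0 * 8.3826e-05)
   = 1 / 20.730160621496
   = 0.048239 Hz

0.048239 Hz


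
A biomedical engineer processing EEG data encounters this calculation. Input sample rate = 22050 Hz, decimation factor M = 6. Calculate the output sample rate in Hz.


Decimation reduces the sample rate:
fs_out = fs_in / M
       = 22050 / 6
       = 3675.0 Hz

3675.0 Hz


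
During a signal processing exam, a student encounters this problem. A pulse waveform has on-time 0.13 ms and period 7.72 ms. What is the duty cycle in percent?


Duty cycle as a percentage:
DC = (t_on / T) * 100
   = (0.13 / 7.72) * 100
   = 0.016839 * 100
   = 1.68 %

1.68 %


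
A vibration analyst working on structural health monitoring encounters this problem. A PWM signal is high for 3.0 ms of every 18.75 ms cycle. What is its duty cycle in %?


Duty cycle as a percentage:
DC = (t_on / T) * 100
   = (3.0 / 18.75) * 100
   = 0.16 * 100
   = 16.0 %

16.0 %


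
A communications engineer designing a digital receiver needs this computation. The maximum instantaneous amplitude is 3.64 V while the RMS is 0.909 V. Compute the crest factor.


Crest factor is the ratio of peak to RMS:
CF = V_peak / V_rms
   = 3.64 / 0.909
   = 4.0044

4.0044


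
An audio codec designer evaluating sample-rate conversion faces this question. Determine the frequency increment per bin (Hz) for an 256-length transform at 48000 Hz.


DFT frequency resolution:
df = fs / N
   = 48000 / 256
   = 187.5 Hz

187.5 Hz


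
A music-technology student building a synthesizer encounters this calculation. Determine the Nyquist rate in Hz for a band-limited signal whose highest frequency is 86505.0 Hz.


The Nyquist rate is twice the maximum frequency component.
fs_min = 2 * fmax
      = 2 * 86505.0
      = 173010.0 Hz

173010.0


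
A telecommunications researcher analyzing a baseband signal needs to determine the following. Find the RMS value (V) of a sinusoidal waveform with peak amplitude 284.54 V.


RMS voltage for a sinusoidal waveform:
V_rms = V_peak / sqrt(2)
      = 284.54 / 1.414214
      = 201.2 V

201.2 V


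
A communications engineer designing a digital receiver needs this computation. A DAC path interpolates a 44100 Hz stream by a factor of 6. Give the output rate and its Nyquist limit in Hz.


Step 1 — output sample rate after interpolation by L:
fs_out = L * fs_in = 6 * 44100 = 264600 Hz

Step 2 — Nyquist frequency of the output stream:
f_Nyq = fs_out / 2 = 264600 / 2 = 132300.0 Hz

fs_out = 264600 Hz; f_Nyquist = 132300.0 Hz


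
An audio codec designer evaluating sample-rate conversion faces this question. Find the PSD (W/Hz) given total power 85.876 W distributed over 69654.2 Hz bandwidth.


Power spectral density:
PSD = P / BW
    = 85.876 / 69654.2
    = 0.00123289 W/Hz

0.00123289 W/Hz


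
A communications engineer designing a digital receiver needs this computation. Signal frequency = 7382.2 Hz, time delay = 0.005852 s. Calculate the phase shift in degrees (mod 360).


Phase shift from frequency and time delay:
phi = 360 * f * t_delay
    = 360 * 7382.2 * 0.005852
    = 15552.23 degrees
    mod 360 = 72.23 degrees

72.23 degrees


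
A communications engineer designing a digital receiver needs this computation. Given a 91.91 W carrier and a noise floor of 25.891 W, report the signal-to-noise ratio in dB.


SNR in decibels:
SNR = 10 * log10(Ps / Pn)
    = 10 * log10(91.91 / 25.891)
    = 10 * log10(3.5499)
    = 10 * 0.5502
    = 5.5 dB

5.5 dB


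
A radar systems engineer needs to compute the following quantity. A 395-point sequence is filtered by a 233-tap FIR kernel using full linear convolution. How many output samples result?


Linear convolution output length:
L = N + M - 1
  = 395 + 233 - 1
  = 627 samples

627


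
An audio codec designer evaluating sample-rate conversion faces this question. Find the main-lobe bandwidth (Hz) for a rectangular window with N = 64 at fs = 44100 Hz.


Main lobe width for a rectangular window:
Width = 2 * fs / N
      = 2 * 44100 / 64
      = 88200 / 64
      = 1378.125 Hz

1378.125 Hz


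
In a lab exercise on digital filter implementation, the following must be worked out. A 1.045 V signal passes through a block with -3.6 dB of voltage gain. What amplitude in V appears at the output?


Output voltage from dB gain:
V_out = V_in * 10^(gain_dB / 20)
      = 1.045 * 10^(-3.6 / 20)
      = 1.045 * 0.660693
      = 0.6904 V

0.6904 V


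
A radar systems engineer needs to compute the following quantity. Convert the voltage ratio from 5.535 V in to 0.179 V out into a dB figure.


Voltage gain in dB:
G = 20 * log10(Vout / Vin)
  = 20 * log10(0.179 / 5.535)
  = 20 * log10(0.03234)
  = 20 * -1.490265
  = -29.81 dB

-29.81 dB


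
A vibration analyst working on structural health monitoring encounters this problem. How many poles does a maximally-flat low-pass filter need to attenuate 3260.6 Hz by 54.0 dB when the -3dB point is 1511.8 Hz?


Butterworth filter order formula:
n = log10(10^(A/10) - 1) / (2 * log10(f_stop/f_pass))
10^(54.0/10) - 1 = 251187.6432
f_stop/f_pass = 3260.6 / 1511.8 = 2.1568
n = 8.0886 -> ceil = 9

9


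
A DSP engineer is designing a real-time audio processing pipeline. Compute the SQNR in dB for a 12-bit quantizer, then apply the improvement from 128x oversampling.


Step 1 — baseline SQNR at Nyquist:
SQNR_base = 6.02*N + 1.76
          = 6.02*12 + 1.76
          = 74.0 dB

Step 2 — oversampling processing gain:
G = 10*log10(OSR) = 10*log10(128) = 21.07 dB

Step 3 — total:
SQNR_total = 74.0 + 21.07 = 95.07 dB

Base SQNR = 74.0 dB; oversampled SQNR = 95.07 dB


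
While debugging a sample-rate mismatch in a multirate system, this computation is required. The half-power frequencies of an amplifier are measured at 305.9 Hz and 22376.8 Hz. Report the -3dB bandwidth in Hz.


Bandwidth is the difference of -3dB frequencies:
BW = f_high - f_low
   = 22376.8 - 305.9
   = 22070.9 Hz

22070.9 Hz


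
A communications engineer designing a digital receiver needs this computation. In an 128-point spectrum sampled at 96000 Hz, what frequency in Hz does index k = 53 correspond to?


Frequency of DFT bin k:
f_k = k * fs / N
    = 53 * 96000 / 128
    = 5088000 / 128
    = 39750.0 Hz

39750.0 Hz


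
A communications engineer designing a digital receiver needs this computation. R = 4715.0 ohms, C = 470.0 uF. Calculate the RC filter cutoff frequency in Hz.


Cutoff frequency of a first-order RC filter:
fc = 1 / (2 * pi * R * C)
C = 470.0 uF = 0.00047 F
fc = 1 / (2 * pi * 4715.0 * 0.00047)
   = 1 / 13.923852799975
   = 0.071819 Hz

0.071819 Hz


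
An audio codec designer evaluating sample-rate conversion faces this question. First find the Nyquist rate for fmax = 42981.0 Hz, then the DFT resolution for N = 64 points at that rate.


Step 1 — Nyquist sampling rate:
fs = 2 * fmax = 2 * 42981.0 = 85962.0 Hz

Step 2 — DFT bin spacing:
df = fs / N = 85962.0 / 64 = 1343.1562 Hz

1343.1562 Hz


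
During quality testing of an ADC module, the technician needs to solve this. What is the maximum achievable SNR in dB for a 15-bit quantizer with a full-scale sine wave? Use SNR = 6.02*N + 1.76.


Theoretical SNR for a full-scale sinusoid:
SNR = 6.02 * N + 1.76
    = 6.02 * 15 + 1.76
    = 90.3 + 1.76
    = 92.06 dB

92.06 dB


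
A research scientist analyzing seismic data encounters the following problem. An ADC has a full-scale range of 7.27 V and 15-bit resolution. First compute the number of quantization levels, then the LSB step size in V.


Step 1 — number of quantization levels:
L = 2^N = 2^15 = 32768

Step 2 — LSB step size:
delta = Vfs / L
      = 7.27 / 32768
      = 0.00022186 V

Levels = 32768; step size = 0.00022186 V


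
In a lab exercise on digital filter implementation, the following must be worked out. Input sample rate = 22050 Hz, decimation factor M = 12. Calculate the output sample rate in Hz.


Decimation reduces the sample rate:
fs_out = fs_in / M
       = 22050 / 12
       = 1837.5 Hz

1837.5 Hz


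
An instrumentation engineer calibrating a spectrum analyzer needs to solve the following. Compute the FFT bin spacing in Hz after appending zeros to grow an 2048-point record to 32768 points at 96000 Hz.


Frequency resolution after zero-padding:
N_padded = 2048 * 16 = 32768
df = fs / N_padded
   = 96000 / 32768
   = 2.9297 Hz

2.9297 Hz


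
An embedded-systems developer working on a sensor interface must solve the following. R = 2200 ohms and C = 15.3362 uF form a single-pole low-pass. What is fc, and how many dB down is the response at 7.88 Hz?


Step 1 — cutoff frequency:
fc = 1 / (2*pi*R*C)
C = 15.3362 uF = 1.53362e-05 F
fc = 1 / (2*pi*2200*1.53362e-05)
   = 4.71715 Hz

Step 2 — magnitude at f = 7.88 Hz:
|H(f)| = 1 / sqrt(1 + (f/fc)^2)
f/fc = 7.88 / 4.71715 = 1.6705
|H| = 1 / sqrt(1 + 2.79057) = 0.5136269
|H|_dB = 20*log10(0.5136269) = -5.79 dB

fc = 4.71715 Hz; |H(7.88 Hz)| = -5.79 dB


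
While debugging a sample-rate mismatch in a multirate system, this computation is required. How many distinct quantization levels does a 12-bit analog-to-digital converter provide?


Number of quantization levels = 2^N
= 2^12
= 4096

4096


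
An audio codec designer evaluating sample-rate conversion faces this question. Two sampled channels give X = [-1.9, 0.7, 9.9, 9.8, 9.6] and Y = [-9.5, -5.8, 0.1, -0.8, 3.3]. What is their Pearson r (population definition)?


Pearson correlation coefficient (population):
r = cov(X,Y) / (std(X) * std(Y))
Mean X = 5.62, Mean Y = -2.54
Cov(X,Y) = 22.0388
Std(X) = 5.145639, Std(Y) = 4.54251
r = 0.9429

0.9429


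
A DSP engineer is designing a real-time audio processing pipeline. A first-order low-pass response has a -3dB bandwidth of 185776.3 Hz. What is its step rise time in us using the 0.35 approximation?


Rise time from bandwidth relationship:
tr = 0.35 / BW
   = 0.35 / 185776.3
   = 1.883986278e-06 s
   = 1.884 us

1.884 us


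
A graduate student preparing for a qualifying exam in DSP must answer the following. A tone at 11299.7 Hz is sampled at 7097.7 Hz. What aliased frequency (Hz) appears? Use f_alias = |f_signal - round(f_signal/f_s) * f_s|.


Compute the nearest integer multiple of fs to the signal:
n = round(11299.7 / 7097.7) = 2
f_alias = |11299.7 - 2 * 7097.7|
        = |11299.7 - 14195.4|
        = 2895.7 Hz

2895.7


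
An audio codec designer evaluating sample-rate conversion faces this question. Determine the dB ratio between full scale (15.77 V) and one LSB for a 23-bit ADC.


Dynamic range from full-scale to LSB:
V_min = V_max / 2^bits = 15.77 / 2^23
DR = 20 * log10(V_max / V_min)
   = 20 * log10(2^23)
   = 20 * 23 * log10(2)
   = 138.47 dB

138.47 dB


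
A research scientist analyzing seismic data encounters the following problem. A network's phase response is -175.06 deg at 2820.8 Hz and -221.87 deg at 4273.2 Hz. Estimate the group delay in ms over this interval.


Group delay from phase difference:
tau = -d(phi)/d(omega)
d(phi) = -46.81 deg = -0.816989 rad
d(omega) = 2*pi*(4273.2 - 2820.8) = 9125.6983 rad/s
tau = -(-0.816989) / 9125.6983
    = 0.0895 ms

0.0895 ms


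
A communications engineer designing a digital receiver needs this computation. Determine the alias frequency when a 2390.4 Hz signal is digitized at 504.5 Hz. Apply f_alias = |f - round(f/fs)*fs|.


Compute the nearest integer multiple of fs to the signal:
n = round(2390.4 / 504.5) = 5
f_alias = |2390.4 - 5 * 504.5|
        = |2390.4 - 2522.5|
        = 132.1 Hz

132.1


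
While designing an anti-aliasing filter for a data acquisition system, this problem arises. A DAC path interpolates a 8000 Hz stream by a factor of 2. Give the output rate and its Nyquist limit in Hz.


Step 1 — output sample rate after interpolation by L:
fs_out = L * fs_in = 2 * 8000 = 16000 Hz

Step 2 — Nyquist frequency of the output stream:
f_Nyq = fs_out / 2 = 16000 / 2 = 8000.0 Hz

fs_out = 16000 Hz; f_Nyquist = 8000.0 Hz


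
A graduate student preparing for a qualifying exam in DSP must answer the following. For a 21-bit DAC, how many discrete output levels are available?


Number of quantization levels = 2^N
= 2^21
= 2097152

2097152


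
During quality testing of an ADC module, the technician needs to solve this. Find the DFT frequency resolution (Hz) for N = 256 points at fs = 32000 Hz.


DFT frequency resolution:
df = fs / N
   = 32000 / 256
   = 125.0 Hz

125.0 Hz


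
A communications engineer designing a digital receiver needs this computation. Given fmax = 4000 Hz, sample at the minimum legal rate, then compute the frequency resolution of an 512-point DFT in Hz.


Step 1 — Nyquist sampling rate:
fs = 2 * fmax = 2 * 4000 = 8000 Hz

Step 2 — DFT bin spacing:
df = fs / N = 8000 / 512 = 15.625 Hz

15.625 Hz


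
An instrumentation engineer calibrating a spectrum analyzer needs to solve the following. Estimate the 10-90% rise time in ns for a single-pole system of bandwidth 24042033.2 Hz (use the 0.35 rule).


Rise time from bandwidth relationship:
tr = 0.35 / BW
   = 0.35 / 24042033.2
   = 1.455783698e-08 s
   = 14.5578 ns

14.5578 ns


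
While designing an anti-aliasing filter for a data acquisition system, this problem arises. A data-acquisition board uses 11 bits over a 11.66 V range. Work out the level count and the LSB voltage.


Step 1 — number of quantization levels:
L = 2^N = 2^11 = 2048

Step 2 — LSB step size:
delta = Vfs / L
      = 11.66 / 2048
      = 0.00569336 V

Levels = 2048; step size = 0.00569336 V


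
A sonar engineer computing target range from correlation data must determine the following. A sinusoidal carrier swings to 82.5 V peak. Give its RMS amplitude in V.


RMS voltage for a sinusoidal waveform:
V_rms = V_peak / sqrt(2)
      = 82.5 / 1.414214
      = 58.336 V

58.336 V


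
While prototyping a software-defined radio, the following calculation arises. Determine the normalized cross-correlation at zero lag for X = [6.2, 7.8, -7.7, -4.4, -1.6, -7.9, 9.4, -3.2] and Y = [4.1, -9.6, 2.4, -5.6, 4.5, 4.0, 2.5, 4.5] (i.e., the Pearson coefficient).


Pearson correlation coefficient (population):
r = cov(X,Y) / (std(X) * std(Y))
Mean X = -0.175, Mean Y = 0.85
Cov(X,Y) = -8.97625
Std(X) = 6.531223, Std(Y) = 5.038105
r = -0.2728

-0.2728


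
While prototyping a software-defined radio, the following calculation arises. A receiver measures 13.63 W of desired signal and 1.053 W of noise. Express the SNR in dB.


SNR in decibels:
SNR = 10 * log10(Ps / Pn)
    = 10 * log10(13.63 / 1.053)
    = 10 * log10(12.944)
    = 10 * 1.1121
    = 11.12 dB

11.12 dB


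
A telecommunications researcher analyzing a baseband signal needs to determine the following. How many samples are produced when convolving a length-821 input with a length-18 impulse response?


Linear convolution output length:
L = N + M - 1
  = 821 + 18 - 1
  = 838 samples

838


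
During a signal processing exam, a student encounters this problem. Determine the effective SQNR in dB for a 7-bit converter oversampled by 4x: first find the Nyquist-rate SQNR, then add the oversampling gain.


Step 1 — baseline SQNR at Nyquist:
SQNR_base = 6.02*N + 1.76
          = 6.02*7 + 1.76
          = 43.9 dB

Step 2 — oversampling processing gain:
G = 10*log10(OSR) = 10*log10(4) = 6.02 dB

Step 3 — total:
SQNR_total = 43.9 + 6.02 = 49.92 dB

Base SQNR = 43.9 dB; oversampled SQNR = 49.92 dB


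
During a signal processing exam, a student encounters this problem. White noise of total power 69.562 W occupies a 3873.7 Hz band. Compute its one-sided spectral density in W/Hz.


Power spectral density:
PSD = P / BW
    = 69.562 / 3873.7
    = 0.01795751 W/Hz

0.01795751 W/Hz


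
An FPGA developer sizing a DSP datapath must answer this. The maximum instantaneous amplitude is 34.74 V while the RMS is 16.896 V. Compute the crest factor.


Crest factor is the ratio of peak to RMS:
CF = V_peak / V_rms
   = 34.74 / 16.896
   = 2.0561

2.0561


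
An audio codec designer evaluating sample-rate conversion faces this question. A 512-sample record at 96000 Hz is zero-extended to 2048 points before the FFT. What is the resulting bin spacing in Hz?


Frequency resolution after zero-padding:
N_padded = 512 * 4 = 2048
df = fs / N_padded
   = 96000 / 2048
   = 46.875 Hz

46.875 Hz


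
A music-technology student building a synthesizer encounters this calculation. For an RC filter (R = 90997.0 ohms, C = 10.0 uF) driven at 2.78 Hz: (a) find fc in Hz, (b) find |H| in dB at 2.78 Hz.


Step 1 — cutoff frequency:
fc = 1 / (2*pi*R*C)
C = 10.0 uF = 1e-05 F
fc = 1 / (2*pi*90997.0*1e-05)
   = 0.174901 Hz

Step 2 — magnitude at f = 2.78 Hz:
|H(f)| = 1 / sqrt(1 + (f/fc)^2)
f/fc = 2.78 / 0.174901 = 15.894706
|H| = 1 / sqrt(1 + 252.641679) = 0.0627899
|H|_dB = 20*log10(0.0627899) = -24.04 dB

fc = 0.174901 Hz; |H(2.78 Hz)| = -24.04 dB


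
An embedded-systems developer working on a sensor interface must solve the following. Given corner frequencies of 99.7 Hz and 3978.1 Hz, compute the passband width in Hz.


Bandwidth is the difference of -3dB frequencies:
BW = f_high - f_low
   = 3978.1 - 99.7
   = 3878.4 Hz

3878.4 Hz
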